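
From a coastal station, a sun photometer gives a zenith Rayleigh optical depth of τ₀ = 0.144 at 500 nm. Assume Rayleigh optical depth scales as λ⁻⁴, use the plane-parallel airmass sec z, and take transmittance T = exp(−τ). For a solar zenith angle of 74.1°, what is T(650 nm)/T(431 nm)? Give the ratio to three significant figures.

2.16

Airmass: sec 74.1° = 3.6502.
τ(650 nm) = 0.144 × (500/650)⁴ × 3.6502 = 0.144 × 0.3501 × 3.6502 = 0.1840.
τ(431 nm) = 0.144 × (500/431)⁴ × 3.6502 = 0.144 × 1.8112 × 3.6502 = 0.9520.
T(650)/T(431) = exp(τ_B − τ_A) = exp(0.7680) = 2.1554.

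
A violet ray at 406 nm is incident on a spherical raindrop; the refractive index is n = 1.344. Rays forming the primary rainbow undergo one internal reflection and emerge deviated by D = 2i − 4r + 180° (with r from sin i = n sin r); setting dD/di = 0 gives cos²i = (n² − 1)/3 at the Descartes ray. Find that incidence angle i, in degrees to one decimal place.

58.8°

cos²i = (1.344² − 1)/3 = (1.80634 − 1)/3 = 0.26878.
cos i = 0.51844, so i = 58.772°.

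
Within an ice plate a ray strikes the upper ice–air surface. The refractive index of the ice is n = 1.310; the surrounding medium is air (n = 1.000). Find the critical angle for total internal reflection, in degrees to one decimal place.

sin θ_c = n_air / n = 1.000 / 1.310 = 0.7634.
θ_c = arcsin(0.7634) = 49.76°.

49.8°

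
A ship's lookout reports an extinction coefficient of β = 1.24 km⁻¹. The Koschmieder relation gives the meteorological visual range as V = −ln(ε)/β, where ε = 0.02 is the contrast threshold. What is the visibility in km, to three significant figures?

V = −ln(0.02) / 1.24 = 3.912 / 1.24 = 3.1549 km.

3.15 km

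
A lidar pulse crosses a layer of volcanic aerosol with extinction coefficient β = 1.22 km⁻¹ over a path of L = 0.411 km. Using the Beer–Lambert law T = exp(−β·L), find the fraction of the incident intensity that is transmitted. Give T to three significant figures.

0.606

τ = β·L = 1.22 × 0.411 = 0.5014.
T = exp(−0.5014) = 0.6057.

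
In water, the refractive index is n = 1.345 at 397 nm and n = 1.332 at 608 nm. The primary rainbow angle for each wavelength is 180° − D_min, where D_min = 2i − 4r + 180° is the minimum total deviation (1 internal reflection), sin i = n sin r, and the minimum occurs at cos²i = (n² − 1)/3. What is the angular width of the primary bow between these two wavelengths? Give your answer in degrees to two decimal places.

At 397 nm (n = 1.345): cos²i = 0.26967 → i = 58.715°, r = 39.448°, D_min = 139.635°, rainbow angle = 40.365°.
At 608 nm (n = 1.332): cos²i = 0.25807 → i = 59.469°, r = 40.290°, D_min = 137.776°, rainbow angle = 42.224°.
Angular width = |40.365° − 42.224°| = 1.859°.

1.86°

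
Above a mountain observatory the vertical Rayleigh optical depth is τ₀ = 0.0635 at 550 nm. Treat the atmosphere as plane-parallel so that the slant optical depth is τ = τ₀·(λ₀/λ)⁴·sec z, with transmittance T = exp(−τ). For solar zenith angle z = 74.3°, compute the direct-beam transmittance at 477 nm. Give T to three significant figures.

sec 74.3° = 3.6955.
τ = 0.0635 × (550/477)⁴ × 3.6955 = 0.0635 × 1.7676 × 3.6955 = 0.4148.
T = exp(−0.4148) = 0.6605.

0.660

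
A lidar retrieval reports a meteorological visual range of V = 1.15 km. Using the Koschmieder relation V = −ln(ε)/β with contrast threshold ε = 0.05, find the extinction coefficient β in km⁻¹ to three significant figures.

β = −ln(0.05) / V = 2.996 / 1.15 = 2.6050 km⁻¹.

2.60 km⁻¹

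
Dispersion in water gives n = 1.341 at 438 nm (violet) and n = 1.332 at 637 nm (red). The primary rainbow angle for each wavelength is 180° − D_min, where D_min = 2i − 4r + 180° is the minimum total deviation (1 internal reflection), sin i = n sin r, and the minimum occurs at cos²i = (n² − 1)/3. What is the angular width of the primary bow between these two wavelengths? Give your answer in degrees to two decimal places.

At 438 nm (n = 1.341): cos²i = 0.26609 → i = 58.946°, r = 39.705°, D_min = 139.071°, rainbow angle = 40.929°.
At 637 nm (n = 1.332): cos²i = 0.25807 → i = 59.469°, r = 40.290°, D_min = 137.776°, rainbow angle = 42.224°.
Angular width = |40.929° − 42.224°| = 1.295°.

1.29°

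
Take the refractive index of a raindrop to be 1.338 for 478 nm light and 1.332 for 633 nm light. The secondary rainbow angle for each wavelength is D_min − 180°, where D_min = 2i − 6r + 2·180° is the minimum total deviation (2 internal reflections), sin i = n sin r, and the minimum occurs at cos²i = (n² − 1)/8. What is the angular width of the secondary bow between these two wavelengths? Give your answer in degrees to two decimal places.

1.56°

At 478 nm (n = 1.338): cos²i = 0.09878 → i = 71.682°, r = 45.195°, D_min = 232.193°, rainbow angle = 52.193°.
At 633 nm (n = 1.332): cos²i = 0.09678 → i = 71.875°, r = 45.520°, D_min = 230.628°, rainbow angle = 50.628°.
Angular width = |52.193° − 50.628°| = 1.564°.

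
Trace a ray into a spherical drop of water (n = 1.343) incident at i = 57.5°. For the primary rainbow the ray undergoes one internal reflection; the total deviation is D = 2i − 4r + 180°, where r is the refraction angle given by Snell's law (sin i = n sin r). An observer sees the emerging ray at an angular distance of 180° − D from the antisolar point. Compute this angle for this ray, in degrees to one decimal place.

sin r = sin 57.5° / 1.343 = 0.8434/1.343 = 0.6280; r = 38.90°.
D = 2·57.5° − 4·38.90° + 180° = 115.00° − 155.61° + 180° = 139.39°.
Angle from antisolar point = 180° − D = 40.61°.

40.6°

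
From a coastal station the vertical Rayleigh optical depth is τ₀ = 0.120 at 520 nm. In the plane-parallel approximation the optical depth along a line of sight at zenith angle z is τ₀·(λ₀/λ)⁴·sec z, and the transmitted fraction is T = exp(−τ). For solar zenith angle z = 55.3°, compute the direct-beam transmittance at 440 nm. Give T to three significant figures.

0.663

sec 55.3° = 1.7566.
τ = 0.120 × (520/440)⁴ × 1.7566 = 0.120 × 1.9508 × 1.7566 = 0.4112.
T = exp(−0.4112) = 0.6629.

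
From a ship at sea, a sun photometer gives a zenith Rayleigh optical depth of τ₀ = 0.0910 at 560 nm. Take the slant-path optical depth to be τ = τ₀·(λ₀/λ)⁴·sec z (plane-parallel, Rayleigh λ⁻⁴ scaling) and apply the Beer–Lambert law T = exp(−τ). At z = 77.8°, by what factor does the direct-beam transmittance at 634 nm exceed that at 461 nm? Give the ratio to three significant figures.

Airmass: sec 77.8° = 4.7321.
τ(634 nm) = 0.0910 × (560/634)⁴ × 4.7321 = 0.0910 × 0.6087 × 4.7321 = 0.2621.
τ(461 nm) = 0.0910 × (560/461)⁴ × 4.7321 = 0.0910 × 2.1775 × 4.7321 = 0.9376.
T(634)/T(461) = exp(τ_B − τ_A) = exp(0.6755) = 1.9651.

1.97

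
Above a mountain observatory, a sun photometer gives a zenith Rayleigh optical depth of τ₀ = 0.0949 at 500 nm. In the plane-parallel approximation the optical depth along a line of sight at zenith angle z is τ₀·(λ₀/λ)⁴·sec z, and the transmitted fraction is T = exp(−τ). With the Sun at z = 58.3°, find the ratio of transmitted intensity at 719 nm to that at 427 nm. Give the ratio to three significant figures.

Airmass: sec 58.3° = 1.9031.
τ(719 nm) = 0.0949 × (500/719)⁴ × 1.9031 = 0.0949 × 0.2339 × 1.9031 = 0.0422.
τ(427 nm) = 0.0949 × (500/427)⁴ × 1.9031 = 0.0949 × 1.8800 × 1.9031 = 0.3395.
T(719)/T(427) = exp(τ_B − τ_A) = exp(0.2973) = 1.3462.

1.35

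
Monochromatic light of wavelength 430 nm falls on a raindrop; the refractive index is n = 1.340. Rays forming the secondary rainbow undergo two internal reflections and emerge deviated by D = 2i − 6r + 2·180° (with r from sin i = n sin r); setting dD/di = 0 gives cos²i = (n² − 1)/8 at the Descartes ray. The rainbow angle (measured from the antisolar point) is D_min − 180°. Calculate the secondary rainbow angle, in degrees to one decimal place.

cos²i = (1.79560 − 1)/8 = 0.09945; i = arccos(0.31536) = 71.618°.
sin r = sin 71.618°/1.340 = 0.70819; r = 45.088°.
D_min = 2·71.618° − 6·45.088° + 360° = 232.709°.
Rainbow angle = D_min − 180° = 52.709°.

52.7°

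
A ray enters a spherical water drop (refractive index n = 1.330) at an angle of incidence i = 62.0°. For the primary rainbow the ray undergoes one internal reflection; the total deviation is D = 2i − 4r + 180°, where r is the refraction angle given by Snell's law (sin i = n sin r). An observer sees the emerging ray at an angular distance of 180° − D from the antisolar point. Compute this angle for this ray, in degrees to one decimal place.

sin r = sin 62.0° / 1.330 = 0.8829/1.330 = 0.6639; r = 41.60°.
D = 2·62.0° − 4·41.60° + 180° = 124.00° − 166.38° + 180° = 137.62°.
Angle from antisolar point = 180° − D = 42.38°.

42.4°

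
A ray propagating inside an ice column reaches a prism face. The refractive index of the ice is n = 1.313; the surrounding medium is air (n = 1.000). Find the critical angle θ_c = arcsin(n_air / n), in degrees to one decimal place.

49.6°

sin θ_c = n_air / n = 1.000 / 1.313 = 0.7616.
θ_c = arcsin(0.7616) = 49.61°.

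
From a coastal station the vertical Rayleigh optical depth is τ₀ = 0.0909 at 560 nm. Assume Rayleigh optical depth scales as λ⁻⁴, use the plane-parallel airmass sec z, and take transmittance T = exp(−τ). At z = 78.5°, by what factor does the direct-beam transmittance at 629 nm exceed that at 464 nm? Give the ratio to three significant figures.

1.98

Airmass: sec 78.5° = 5.0159.
τ(629 nm) = 0.0909 × (560/629)⁴ × 5.0159 = 0.0909 × 0.6283 × 5.0159 = 0.2865.
τ(464 nm) = 0.0909 × (560/464)⁴ × 5.0159 = 0.0909 × 2.1217 × 5.0159 = 0.9674.
T(629)/T(464) = exp(τ_B − τ_A) = exp(0.6809) = 1.9757.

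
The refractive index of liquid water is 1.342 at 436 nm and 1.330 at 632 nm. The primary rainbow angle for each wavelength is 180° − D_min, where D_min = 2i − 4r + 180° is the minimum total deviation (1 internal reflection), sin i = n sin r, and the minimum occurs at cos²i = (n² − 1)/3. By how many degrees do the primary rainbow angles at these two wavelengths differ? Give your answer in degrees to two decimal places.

At 436 nm (n = 1.342): cos²i = 0.26699 → i = 58.888°, r = 39.641°, D_min = 139.213°, rainbow angle = 40.787°.
At 632 nm (n = 1.330): cos²i = 0.25630 → i = 59.585°, r = 40.422°, D_min = 137.484°, rainbow angle = 42.516°.
Angular width = |40.787° − 42.516°| = 1.729°.

1.73°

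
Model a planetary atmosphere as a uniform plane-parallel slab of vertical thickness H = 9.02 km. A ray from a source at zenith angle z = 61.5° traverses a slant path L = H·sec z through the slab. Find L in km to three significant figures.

18.9 km

sec z = 1/cos 61.5° = 2.0957.
L = 9.02 × 2.0957 = 18.904 km.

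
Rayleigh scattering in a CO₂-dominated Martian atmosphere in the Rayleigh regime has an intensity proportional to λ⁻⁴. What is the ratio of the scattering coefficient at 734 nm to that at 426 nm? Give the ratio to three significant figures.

Rayleigh scattering ∝ λ⁻⁴, so the ratio of coefficients is the inverse fourth power of the wavelength ratio.
σ(734)/σ(426) = (426/734)⁴ = (0.5804)⁴ = 0.1135.

0.113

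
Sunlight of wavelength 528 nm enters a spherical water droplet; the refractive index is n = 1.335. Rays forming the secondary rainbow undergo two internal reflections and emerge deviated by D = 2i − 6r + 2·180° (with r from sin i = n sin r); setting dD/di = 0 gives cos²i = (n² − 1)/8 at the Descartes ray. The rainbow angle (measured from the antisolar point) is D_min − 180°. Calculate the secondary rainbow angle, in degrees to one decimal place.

51.4°

cos²i = (1.78222 − 1)/8 = 0.09778; i = arccos(0.31269) = 71.778°.
sin r = sin 71.778°/1.335 = 0.71150; r = 45.357°.
D_min = 2·71.778° − 6·45.357° + 360° = 231.414°.
Rainbow angle = D_min − 180° = 51.414°.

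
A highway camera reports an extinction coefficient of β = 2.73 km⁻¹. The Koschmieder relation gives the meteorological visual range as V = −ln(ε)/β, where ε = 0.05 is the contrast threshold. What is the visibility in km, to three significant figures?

1.10 km

V = −ln(0.05) / 2.73 = 2.996 / 2.73 = 1.0973 km.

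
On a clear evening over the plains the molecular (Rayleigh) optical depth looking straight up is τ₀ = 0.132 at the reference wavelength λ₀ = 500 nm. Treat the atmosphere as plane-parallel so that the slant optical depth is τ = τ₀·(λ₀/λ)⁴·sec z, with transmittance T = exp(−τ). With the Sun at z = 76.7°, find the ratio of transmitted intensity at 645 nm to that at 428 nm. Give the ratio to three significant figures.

2.37

Airmass: sec 76.7° = 4.3469.
τ(645 nm) = 0.132 × (500/645)⁴ × 4.3469 = 0.132 × 0.3611 × 4.3469 = 0.2072.
τ(428 nm) = 0.132 × (500/428)⁴ × 4.3469 = 0.132 × 1.8625 × 4.3469 = 1.0687.
T(645)/T(428) = exp(τ_B − τ_A) = exp(0.8615) = 2.3667.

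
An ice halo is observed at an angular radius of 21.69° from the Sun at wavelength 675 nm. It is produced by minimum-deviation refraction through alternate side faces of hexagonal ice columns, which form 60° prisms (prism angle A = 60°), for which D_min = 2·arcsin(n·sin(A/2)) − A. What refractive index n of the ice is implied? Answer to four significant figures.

Rearranging: n = sin((D_min + A)/2) / sin(A/2).
(D_min + A)/2 = (21.69° + 60°)/2 = 40.845°.
n = sin 40.845° / sin 30° = 0.6540 / 0.5000 = 1.3080.

1.308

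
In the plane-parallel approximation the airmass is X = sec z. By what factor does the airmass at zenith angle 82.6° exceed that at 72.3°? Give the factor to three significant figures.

2.36

X(82.6°)/X(72.3°) = sec 82.6° / sec 72.3° = cos 72.3° / cos 82.6° = 0.3040/0.1288 = 2.3606.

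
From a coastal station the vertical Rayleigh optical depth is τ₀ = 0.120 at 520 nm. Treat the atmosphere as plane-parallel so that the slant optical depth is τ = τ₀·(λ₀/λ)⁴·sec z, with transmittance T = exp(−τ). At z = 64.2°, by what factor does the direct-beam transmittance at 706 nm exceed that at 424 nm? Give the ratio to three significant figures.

1.72

Airmass: sec 64.2° = 2.2976.
τ(706 nm) = 0.120 × (520/706)⁴ × 2.2976 = 0.120 × 0.2943 × 2.2976 = 0.0811.
τ(424 nm) = 0.120 × (520/424)⁴ × 2.2976 = 0.120 × 2.2623 × 2.2976 = 0.6238.
T(706)/T(424) = exp(τ_B − τ_A) = exp(0.5426) = 1.7205.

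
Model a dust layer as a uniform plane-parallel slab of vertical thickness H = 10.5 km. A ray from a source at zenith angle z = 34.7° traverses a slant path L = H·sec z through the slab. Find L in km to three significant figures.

sec z = 1/cos 34.7° = 1.2163.
L = 10.5 × 1.2163 = 12.771 km.

12.8 km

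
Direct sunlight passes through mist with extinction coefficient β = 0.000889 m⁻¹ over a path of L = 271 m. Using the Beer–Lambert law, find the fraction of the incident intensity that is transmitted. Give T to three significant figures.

τ = β·L = 0.000889 × 271 = 0.2409.
T = exp(−0.2409) = 0.7859.

0.786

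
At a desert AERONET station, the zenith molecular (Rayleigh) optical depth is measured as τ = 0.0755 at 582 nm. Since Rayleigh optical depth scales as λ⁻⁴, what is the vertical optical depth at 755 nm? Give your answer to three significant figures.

τ(755 nm) = τ(582 nm) × (582/755)⁴ = 0.0755 × (0.7709)⁴ = 0.0755 × 0.3531 = 0.0267.

0.0267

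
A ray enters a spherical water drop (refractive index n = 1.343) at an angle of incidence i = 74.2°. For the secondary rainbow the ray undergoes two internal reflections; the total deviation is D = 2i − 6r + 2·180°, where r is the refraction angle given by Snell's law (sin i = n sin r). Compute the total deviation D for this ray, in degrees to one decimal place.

233.8°

sin r = sin 74.2° / 1.343 = 0.9622/1.343 = 0.7165; r = 45.76°.
D = 2·74.2° − 6·45.76° + 2·180° = 148.40° − 274.58° + 360° = 233.82°.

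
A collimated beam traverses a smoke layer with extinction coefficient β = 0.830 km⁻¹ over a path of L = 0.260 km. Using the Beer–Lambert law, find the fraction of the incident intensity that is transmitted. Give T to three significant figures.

τ = β·L = 0.830 × 0.260 = 0.2158.
T = exp(−0.2158) = 0.8059.

0.806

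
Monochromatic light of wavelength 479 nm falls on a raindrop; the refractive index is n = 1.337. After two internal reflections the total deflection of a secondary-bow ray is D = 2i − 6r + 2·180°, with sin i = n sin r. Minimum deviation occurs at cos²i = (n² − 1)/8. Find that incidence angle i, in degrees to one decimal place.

71.7°

cos²i = (1.337² − 1)/8 = (1.78757 − 1)/8 = 0.09845.
cos i = 0.31376, so i = 71.714°.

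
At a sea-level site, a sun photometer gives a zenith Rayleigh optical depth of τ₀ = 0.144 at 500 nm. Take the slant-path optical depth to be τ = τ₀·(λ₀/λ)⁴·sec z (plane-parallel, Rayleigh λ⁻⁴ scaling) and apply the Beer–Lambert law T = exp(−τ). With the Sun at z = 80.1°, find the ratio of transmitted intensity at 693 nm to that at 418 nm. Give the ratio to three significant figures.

Airmass: sec 80.1° = 5.8164.
τ(693 nm) = 0.144 × (500/693)⁴ × 5.8164 = 0.144 × 0.2710 × 5.8164 = 0.2270.
τ(418 nm) = 0.144 × (500/418)⁴ × 5.8164 = 0.144 × 2.0473 × 5.8164 = 1.7147.
T(693)/T(418) = exp(τ_B − τ_A) = exp(1.4877) = 4.4271.

4.43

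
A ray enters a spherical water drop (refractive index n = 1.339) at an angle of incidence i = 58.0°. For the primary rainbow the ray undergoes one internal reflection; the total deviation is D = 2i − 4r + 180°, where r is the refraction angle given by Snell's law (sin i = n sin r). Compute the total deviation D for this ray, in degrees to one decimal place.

sin r = sin 58.0° / 1.339 = 0.8480/1.339 = 0.6333; r = 39.30°.
D = 2·58.0° − 4·39.30° + 180° = 116.00° − 157.19° + 180° = 138.81°.

138.8°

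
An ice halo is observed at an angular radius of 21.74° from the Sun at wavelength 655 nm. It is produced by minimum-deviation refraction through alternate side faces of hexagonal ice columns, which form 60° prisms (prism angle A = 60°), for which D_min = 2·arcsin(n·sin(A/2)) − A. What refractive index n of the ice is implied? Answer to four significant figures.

1.309

Rearranging: n = sin((D_min + A)/2) / sin(A/2).
(D_min + A)/2 = (21.74° + 60°)/2 = 40.870°.
n = sin 40.870° / sin 30° = 0.6543 / 0.5000 = 1.3087.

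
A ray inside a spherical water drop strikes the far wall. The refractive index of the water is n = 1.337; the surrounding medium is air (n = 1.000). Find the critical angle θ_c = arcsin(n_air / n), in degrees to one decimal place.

sin θ_c = n_air / n = 1.000 / 1.337 = 0.7479.
θ_c = arcsin(0.7479) = 48.41°.

48.4°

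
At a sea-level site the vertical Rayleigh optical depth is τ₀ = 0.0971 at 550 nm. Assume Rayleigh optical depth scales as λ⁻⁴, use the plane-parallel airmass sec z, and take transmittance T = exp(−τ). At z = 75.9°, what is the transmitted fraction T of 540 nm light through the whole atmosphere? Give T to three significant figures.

sec 75.9° = 4.1048.
τ = 0.0971 × (550/540)⁴ × 4.1048 = 0.0971 × 1.0762 × 4.1048 = 0.4289.
T = exp(−0.4289) = 0.6512.

0.651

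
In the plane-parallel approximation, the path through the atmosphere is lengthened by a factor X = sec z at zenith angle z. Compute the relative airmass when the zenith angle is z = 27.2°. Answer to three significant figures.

1.12

X = sec z = 1/cos 27.2° = 1/0.8894 = 1.1243.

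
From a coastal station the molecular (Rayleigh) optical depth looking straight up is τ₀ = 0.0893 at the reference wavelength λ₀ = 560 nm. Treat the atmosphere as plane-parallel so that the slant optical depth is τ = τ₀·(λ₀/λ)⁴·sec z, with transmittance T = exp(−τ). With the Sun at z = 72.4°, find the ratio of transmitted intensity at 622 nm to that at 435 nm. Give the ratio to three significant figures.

1.85

Airmass: sec 72.4° = 3.3072.
τ(622 nm) = 0.0893 × (560/622)⁴ × 3.3072 = 0.0893 × 0.6570 × 3.3072 = 0.1940.
τ(435 nm) = 0.0893 × (560/435)⁴ × 3.3072 = 0.0893 × 2.7466 × 3.3072 = 0.8112.
T(622)/T(435) = exp(τ_B − τ_A) = exp(0.6171) = 1.8536.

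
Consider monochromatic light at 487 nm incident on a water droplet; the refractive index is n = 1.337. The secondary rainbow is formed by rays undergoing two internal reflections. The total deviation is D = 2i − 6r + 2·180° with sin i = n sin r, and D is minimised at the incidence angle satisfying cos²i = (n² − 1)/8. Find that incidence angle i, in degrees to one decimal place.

71.7°

cos²i = (1.337² − 1)/8 = (1.78757 − 1)/8 = 0.09845.
cos i = 0.31376, so i = 71.714°.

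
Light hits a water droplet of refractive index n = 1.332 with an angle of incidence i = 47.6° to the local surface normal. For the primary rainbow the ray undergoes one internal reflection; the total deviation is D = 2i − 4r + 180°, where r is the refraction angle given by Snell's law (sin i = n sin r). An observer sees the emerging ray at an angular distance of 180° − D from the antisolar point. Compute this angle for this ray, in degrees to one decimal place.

39.5°

sin r = sin 47.6° / 1.332 = 0.7385/1.332 = 0.5544; r = 33.67°.
D = 2·47.6° − 4·33.67° + 180° = 95.20° − 134.68° + 180° = 140.52°.
Angle from antisolar point = 180° − D = 39.48°.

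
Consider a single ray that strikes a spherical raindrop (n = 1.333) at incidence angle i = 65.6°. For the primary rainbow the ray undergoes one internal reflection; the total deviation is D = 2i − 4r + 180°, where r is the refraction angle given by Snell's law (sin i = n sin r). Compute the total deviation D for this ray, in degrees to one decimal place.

138.8°

sin r = sin 65.6° / 1.333 = 0.9107/1.333 = 0.6832; r = 43.09°.
D = 2·65.6° − 4·43.09° + 180° = 131.20° − 172.37° + 180° = 138.83°.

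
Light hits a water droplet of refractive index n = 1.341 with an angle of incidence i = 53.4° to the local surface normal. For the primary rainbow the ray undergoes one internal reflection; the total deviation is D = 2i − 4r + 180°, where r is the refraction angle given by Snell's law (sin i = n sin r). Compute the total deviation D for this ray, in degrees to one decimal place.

sin r = sin 53.4° / 1.341 = 0.8028/1.341 = 0.5987; r = 36.77°.
D = 2·53.4° − 4·36.77° + 180° = 106.80° − 147.10° + 180° = 139.70°.

139.7°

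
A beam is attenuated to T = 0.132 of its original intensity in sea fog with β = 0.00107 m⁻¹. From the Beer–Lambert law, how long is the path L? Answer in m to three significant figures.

Beer–Lambert: T = exp(−βL) ⇒ L = −ln(T)/β = −ln(0.132)/0.00107 = 2.0250/0.00107 = 1892 m.

1890 m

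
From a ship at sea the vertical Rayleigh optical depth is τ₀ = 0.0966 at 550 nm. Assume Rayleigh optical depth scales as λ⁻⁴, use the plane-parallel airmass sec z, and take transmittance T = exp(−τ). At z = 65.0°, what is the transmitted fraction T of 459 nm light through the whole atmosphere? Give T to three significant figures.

0.624

sec 65.0° = 2.3662.
τ = 0.0966 × (550/459)⁴ × 2.3662 = 0.0966 × 2.0616 × 2.3662 = 0.4712.
T = exp(−0.4712) = 0.6242.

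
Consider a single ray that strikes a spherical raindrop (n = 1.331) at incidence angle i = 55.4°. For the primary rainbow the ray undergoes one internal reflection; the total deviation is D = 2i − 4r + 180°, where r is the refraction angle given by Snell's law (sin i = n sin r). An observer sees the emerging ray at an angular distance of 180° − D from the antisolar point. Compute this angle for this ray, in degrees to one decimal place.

42.0°

sin r = sin 55.4° / 1.331 = 0.8231/1.331 = 0.6184; r = 38.20°.
D = 2·55.4° − 4·38.20° + 180° = 110.80° − 152.81° + 180° = 137.99°.
Angle from antisolar point = 180° − D = 42.01°.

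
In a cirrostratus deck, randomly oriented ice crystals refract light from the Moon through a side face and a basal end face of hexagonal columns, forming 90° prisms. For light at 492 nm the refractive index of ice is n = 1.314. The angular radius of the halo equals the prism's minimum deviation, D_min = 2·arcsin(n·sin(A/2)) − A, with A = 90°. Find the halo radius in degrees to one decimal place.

46.6°

n·sin(A/2) = 1.314 × sin 45° = 1.314 × 0.7071 = 0.9291.
D_min = 2·arcsin(0.9291) − 90° = 2 × 68.301° − 90° = 46.602°.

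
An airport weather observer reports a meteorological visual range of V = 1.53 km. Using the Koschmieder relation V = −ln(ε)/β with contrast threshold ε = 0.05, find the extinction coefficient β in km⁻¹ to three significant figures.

1.96 km⁻¹

β = −ln(0.05) / V = 2.996 / 1.53 = 1.9580 km⁻¹.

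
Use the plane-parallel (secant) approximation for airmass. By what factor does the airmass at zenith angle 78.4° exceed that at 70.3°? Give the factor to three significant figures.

1.68

X(78.4°)/X(70.3°) = sec 78.4° / sec 70.3° = cos 70.3° / cos 78.4° = 0.3371/0.2011 = 1.6764.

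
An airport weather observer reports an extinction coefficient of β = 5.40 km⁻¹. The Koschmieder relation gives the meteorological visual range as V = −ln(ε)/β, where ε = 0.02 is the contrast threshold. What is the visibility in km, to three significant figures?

V = −ln(0.02) / 5.40 = 3.912 / 5.40 = 0.7244 km.

0.724 km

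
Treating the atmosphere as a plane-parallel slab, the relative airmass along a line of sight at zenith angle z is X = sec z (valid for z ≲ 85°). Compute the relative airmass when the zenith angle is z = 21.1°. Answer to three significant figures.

X = sec z = 1/cos 21.1° = 1/0.9330 = 1.0719.

1.07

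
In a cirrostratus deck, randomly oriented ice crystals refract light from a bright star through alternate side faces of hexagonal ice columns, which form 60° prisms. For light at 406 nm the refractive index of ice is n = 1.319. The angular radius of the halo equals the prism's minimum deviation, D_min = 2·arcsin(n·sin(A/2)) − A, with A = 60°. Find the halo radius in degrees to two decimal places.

22.52°

n·sin(A/2) = 1.319 × sin 30° = 1.319 × 0.5000 = 0.6595.
D_min = 2·arcsin(0.6595) − 60° = 2 × 41.262° − 60° = 22.524°.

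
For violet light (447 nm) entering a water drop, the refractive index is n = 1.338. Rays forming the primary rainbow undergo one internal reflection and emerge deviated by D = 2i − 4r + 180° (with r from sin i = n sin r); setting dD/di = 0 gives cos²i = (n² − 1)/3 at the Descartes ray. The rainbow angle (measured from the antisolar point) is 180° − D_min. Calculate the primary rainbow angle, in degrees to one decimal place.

cos²i = (1.79024 − 1)/3 = 0.26341; i = arccos(0.51324) = 59.120°.
sin r = sin 59.120°/1.338 = 0.64144; r = 39.899°.
D_min = 2·59.120° − 4·39.899° + 180° = 138.643°.
Rainbow angle = 180° − D_min = 41.357°.

41.4°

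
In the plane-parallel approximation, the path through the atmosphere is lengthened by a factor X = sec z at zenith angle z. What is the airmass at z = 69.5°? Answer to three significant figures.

X = sec z = 1/cos 69.5° = 1/0.3502 = 2.8555.

2.86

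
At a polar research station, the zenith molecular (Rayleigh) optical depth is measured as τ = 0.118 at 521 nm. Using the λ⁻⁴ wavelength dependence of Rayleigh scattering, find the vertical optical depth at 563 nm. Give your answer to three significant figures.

τ(563 nm) = τ(521 nm) × (521/563)⁴ = 0.118 × (0.9254)⁴ = 0.118 × 0.7334 = 0.0865.

0.0865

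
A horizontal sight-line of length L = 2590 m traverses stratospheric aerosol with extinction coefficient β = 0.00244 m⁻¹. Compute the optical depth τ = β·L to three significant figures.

6.32

τ = β·L = 0.00244 × 2590 = 6.3196.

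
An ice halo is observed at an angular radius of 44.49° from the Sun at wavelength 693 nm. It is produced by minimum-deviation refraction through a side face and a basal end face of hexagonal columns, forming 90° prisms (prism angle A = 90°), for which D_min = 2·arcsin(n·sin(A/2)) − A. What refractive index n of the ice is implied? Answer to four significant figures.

Rearranging: n = sin((D_min + A)/2) / sin(A/2).
(D_min + A)/2 = (44.49° + 90°)/2 = 67.245°.
n = sin 67.245° / sin 45° = 0.9222 / 0.7071 = 1.3041.

1.304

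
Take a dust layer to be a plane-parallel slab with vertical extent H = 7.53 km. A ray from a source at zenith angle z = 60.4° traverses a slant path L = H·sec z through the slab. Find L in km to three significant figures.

sec z = 1/cos 60.4° = 2.0245.
L = 7.53 × 2.0245 = 15.245 km.

15.2 km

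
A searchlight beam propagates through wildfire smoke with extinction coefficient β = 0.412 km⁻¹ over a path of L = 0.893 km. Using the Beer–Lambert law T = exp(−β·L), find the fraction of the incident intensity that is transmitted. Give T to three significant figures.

τ = β·L = 0.412 × 0.893 = 0.3679.
T = exp(−0.3679) = 0.6922.

0.692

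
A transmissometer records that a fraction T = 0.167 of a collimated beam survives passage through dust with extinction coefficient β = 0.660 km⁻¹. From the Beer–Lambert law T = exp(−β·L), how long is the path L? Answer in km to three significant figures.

2.71 km

Beer–Lambert: T = exp(−βL) ⇒ L = −ln(T)/β = −ln(0.167)/0.660 = 1.7898/0.660 = 2.712 km.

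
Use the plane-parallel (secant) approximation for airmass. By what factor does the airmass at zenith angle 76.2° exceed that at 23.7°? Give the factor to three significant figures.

X(76.2°)/X(23.7°) = sec 76.2° / sec 23.7° = cos 23.7° / cos 76.2° = 0.9157/0.2385 = 3.8387.

3.84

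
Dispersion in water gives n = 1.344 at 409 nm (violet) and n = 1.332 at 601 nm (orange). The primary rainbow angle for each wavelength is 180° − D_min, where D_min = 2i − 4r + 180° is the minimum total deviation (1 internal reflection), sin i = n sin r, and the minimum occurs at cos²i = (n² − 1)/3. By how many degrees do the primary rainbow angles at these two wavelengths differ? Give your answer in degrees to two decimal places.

At 409 nm (n = 1.344): cos²i = 0.26878 → i = 58.772°, r = 39.512°, D_min = 139.495°, rainbow angle = 40.505°.
At 601 nm (n = 1.332): cos²i = 0.25807 → i = 59.469°, r = 40.290°, D_min = 137.776°, rainbow angle = 42.224°.
Angular width = |40.505° − 42.224°| = 1.719°.

1.72°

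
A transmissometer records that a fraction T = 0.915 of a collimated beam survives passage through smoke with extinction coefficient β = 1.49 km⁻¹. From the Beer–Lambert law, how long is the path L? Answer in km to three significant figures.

Beer–Lambert: T = exp(−βL) ⇒ L = −ln(T)/β = −ln(0.915)/1.49 = 0.0888/1.49 = 0.05962 km.

0.0596 km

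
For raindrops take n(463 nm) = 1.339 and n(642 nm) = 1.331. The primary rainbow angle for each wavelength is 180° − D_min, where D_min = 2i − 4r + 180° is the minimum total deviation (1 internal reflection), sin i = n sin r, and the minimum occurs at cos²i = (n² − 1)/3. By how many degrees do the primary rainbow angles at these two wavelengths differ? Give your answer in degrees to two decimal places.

1.16°

At 463 nm (n = 1.339): cos²i = 0.26431 → i = 59.062°, r = 39.834°, D_min = 138.786°, rainbow angle = 41.214°.
At 642 nm (n = 1.331): cos²i = 0.25719 → i = 59.527°, r = 40.356°, D_min = 137.630°, rainbow angle = 42.370°.
Angular width = |41.214° − 42.370°| = 1.156°.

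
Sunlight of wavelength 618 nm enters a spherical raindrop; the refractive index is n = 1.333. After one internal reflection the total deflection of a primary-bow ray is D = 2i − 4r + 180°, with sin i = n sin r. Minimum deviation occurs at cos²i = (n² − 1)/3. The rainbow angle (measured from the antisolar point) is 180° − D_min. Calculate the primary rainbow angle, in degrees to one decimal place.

42.1°

cos²i = (1.77689 − 1)/3 = 0.25896; i = arccos(0.50888) = 59.410°.
sin r = sin 59.410°/1.333 = 0.64579; r = 40.225°.
D_min = 2·59.410° − 4·40.225° + 180° = 137.922°.
Rainbow angle = 180° − D_min = 42.078°.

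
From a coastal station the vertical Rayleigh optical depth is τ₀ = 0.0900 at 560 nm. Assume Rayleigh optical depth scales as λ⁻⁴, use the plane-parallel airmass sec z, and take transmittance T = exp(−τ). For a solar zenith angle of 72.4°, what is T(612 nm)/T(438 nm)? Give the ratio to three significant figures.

1.80

Airmass: sec 72.4° = 3.3072.
τ(612 nm) = 0.0900 × (560/612)⁴ × 3.3072 = 0.0900 × 0.7010 × 3.3072 = 0.2087.
τ(438 nm) = 0.0900 × (560/438)⁴ × 3.3072 = 0.0900 × 2.6721 × 3.3072 = 0.7954.
T(612)/T(438) = exp(τ_B − τ_A) = exp(0.5867) = 1.7980.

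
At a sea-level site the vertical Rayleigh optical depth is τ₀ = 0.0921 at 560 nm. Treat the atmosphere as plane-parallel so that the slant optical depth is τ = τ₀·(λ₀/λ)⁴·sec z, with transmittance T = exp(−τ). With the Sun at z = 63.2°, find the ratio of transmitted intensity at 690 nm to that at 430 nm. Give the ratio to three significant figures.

1.65

Airmass: sec 63.2° = 2.2179.
τ(690 nm) = 0.0921 × (560/690)⁴ × 2.2179 = 0.0921 × 0.4339 × 2.2179 = 0.0886.
τ(430 nm) = 0.0921 × (560/430)⁴ × 2.2179 = 0.0921 × 2.8766 × 2.2179 = 0.5876.
T(690)/T(430) = exp(τ_B − τ_A) = exp(0.4990) = 1.6470.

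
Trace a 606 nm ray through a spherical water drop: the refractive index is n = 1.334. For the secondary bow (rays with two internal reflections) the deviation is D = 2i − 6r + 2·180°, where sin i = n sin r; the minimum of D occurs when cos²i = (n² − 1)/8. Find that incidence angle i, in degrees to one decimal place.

71.8°

cos²i = (1.334² − 1)/8 = (1.77956 − 1)/8 = 0.09744.
cos i = 0.31216, so i = 71.810°.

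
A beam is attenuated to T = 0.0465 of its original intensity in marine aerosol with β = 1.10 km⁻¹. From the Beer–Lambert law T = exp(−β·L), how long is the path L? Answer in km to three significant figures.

2.79 km

Beer–Lambert: T = exp(−βL) ⇒ L = −ln(T)/β = −ln(0.0465)/1.10 = 3.0683/1.10 = 2.789 km.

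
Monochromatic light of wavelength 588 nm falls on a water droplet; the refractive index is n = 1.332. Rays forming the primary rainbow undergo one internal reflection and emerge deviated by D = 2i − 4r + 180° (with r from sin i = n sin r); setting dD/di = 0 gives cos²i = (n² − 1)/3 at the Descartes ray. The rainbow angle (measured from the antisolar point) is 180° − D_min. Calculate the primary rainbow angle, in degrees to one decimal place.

cos²i = (1.77422 − 1)/3 = 0.25807; i = arccos(0.50801) = 59.469°.
sin r = sin 59.469°/1.332 = 0.64666; r = 40.290°.
D_min = 2·59.469° − 4·40.290° + 180° = 137.776°.
Rainbow angle = 180° − D_min = 42.224°.

42.2°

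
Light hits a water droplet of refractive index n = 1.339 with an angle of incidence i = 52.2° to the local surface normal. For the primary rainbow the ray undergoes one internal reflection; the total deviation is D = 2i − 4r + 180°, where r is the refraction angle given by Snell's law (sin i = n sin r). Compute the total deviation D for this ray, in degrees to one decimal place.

139.7°

sin r = sin 52.2° / 1.339 = 0.7902/1.339 = 0.5901; r = 36.16°.
D = 2·52.2° − 4·36.16° + 180° = 104.40° − 144.66° + 180° = 139.74°.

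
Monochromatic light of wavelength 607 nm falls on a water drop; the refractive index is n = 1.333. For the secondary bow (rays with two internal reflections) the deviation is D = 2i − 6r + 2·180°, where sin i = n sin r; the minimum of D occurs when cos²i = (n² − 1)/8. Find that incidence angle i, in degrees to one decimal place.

71.8°

cos²i = (1.333² − 1)/8 = (1.77689 − 1)/8 = 0.09711.
cos i = 0.31163, so i = 71.843°.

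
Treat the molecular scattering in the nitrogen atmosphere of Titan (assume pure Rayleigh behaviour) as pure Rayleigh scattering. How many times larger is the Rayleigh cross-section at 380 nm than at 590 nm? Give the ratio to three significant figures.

5.81

Rayleigh scattering ∝ λ⁻⁴, so the ratio of coefficients is the inverse fourth power of the wavelength ratio.
σ(380)/σ(590) = (590/380)⁴ = (1.5526)⁴ = 5.811.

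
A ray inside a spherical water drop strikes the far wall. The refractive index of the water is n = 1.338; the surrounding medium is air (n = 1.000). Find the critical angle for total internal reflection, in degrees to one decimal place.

48.4°

sin θ_c = n_air / n = 1.000 / 1.338 = 0.7474.
θ_c = arcsin(0.7474) = 48.36°.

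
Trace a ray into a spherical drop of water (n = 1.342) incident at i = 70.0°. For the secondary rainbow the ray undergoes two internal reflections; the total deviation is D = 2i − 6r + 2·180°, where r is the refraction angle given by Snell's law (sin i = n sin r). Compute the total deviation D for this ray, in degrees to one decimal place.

233.3°

sin r = sin 70.0° / 1.342 = 0.9397/1.342 = 0.7002; r = 44.44°.
D = 2·70.0° − 6·44.44° + 2·180° = 140.00° − 266.67° + 360° = 233.33°.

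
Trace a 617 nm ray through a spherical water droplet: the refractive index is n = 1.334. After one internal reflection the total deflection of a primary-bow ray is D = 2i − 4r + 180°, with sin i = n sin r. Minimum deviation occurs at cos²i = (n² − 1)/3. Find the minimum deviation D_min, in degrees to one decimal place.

138.1°

cos²i = (1.77956 − 1)/3 = 0.25985; i = arccos(0.50976) = 59.352°.
sin r = sin 59.352°/1.334 = 0.64492; r = 40.159°.
D_min = 2·59.352° − 4·40.159° + 180° = 138.067°.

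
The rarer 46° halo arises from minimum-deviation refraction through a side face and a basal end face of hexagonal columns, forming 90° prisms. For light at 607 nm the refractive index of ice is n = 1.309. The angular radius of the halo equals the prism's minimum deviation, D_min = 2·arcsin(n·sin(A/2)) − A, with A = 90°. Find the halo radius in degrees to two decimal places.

45.52°

n·sin(A/2) = 1.309 × sin 45° = 1.309 × 0.7071 = 0.9256.
D_min = 2·arcsin(0.9256) − 90° = 2 × 67.759° − 90° = 45.519°.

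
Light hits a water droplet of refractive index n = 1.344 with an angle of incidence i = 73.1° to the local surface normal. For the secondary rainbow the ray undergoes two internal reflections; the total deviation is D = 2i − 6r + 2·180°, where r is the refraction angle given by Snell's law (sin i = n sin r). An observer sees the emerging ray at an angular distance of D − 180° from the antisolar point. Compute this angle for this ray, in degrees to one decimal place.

sin r = sin 73.1° / 1.344 = 0.9568/1.344 = 0.7119; r = 45.39°.
D = 2·73.1° − 6·45.39° + 2·180° = 146.20° − 272.35° + 360° = 233.85°.
Angle from antisolar point = D − 180° = 53.85°.

53.9°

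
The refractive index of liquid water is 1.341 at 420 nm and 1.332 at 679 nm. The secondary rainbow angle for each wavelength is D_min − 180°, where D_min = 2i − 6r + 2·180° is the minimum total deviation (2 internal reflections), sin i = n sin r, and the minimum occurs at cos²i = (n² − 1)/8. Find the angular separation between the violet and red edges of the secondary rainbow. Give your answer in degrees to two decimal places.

2.34°

At 420 nm (n = 1.341): cos²i = 0.09979 → i = 71.586°, r = 45.034°, D_min = 232.966°, rainbow angle = 52.966°.
At 679 nm (n = 1.332): cos²i = 0.09678 → i = 71.875°, r = 45.520°, D_min = 230.628°, rainbow angle = 50.628°.
Angular width = |52.966° − 50.628°| = 2.337°.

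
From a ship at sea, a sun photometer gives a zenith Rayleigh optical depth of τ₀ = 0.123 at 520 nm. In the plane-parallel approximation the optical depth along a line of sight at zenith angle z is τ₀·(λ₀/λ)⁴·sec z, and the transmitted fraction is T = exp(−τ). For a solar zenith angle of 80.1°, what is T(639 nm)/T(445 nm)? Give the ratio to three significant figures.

2.77

Airmass: sec 80.1° = 5.8164.
τ(639 nm) = 0.123 × (520/639)⁴ × 5.8164 = 0.123 × 0.4385 × 5.8164 = 0.3137.
τ(445 nm) = 0.123 × (520/445)⁴ × 5.8164 = 0.123 × 1.8645 × 5.8164 = 1.3339.
T(639)/T(445) = exp(τ_B − τ_A) = exp(1.0202) = 2.7737.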